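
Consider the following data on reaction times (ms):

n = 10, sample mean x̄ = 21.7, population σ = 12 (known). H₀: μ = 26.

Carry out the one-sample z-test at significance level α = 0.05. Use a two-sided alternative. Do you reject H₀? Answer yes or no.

SE = σ/√n = 12/√10 = 3.7947
z = (x̄−μ₀)/SE = (21.7−26)/3.7947 = -1.1331
p-value (two-sided) = 0.25715
At α=0.05: p ≥ α → fail to reject H₀

reject H₀: no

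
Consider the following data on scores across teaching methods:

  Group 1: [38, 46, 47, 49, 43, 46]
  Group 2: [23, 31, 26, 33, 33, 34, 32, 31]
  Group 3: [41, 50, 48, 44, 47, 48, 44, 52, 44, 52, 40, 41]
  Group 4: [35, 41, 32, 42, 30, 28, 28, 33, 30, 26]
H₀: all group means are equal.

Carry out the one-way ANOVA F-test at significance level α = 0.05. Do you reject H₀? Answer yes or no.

reject H₀: yes

Group means [44.83, 30.38, 45.92, 32.50], grand mean 38.556
SSB = Σnᵢ(x̄ᵢ−x̄)² = 1788.764; SSW = ΣΣ(x−x̄ᵢ)² = 638.125
MSB = 1788.764/3 = 596.2546; MSW = 638.125/32 = 19.9414
F = MSB/MSW = 29.9003
df = (3, 32)
p-value (upper-tail) = 0.00000
At α=0.05: p < α → reject H₀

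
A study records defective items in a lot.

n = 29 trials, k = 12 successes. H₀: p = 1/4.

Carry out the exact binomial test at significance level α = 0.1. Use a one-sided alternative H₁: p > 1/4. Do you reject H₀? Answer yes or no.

reject H₀: yes

Exact binomial: n=29, k=12, p₀=1/4=0.2500
P(X≥12) from Σ C(n,i)·p₀^i·(1−p₀)^(n−i)
p-value (one-sided, H₁ greater) = 0.03903
At α=0.1: p < α → reject H₀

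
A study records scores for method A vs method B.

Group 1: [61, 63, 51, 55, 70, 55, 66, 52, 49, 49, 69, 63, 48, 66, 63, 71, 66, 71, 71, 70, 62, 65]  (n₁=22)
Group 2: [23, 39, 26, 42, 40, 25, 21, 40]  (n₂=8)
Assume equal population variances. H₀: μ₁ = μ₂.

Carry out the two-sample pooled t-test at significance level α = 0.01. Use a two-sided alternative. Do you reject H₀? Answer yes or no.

reject H₀: yes

x̄₁=61.636, s₁=7.961, n₁=22
x̄₂=32.000, s₂=8.976, n₂=8
s_p² = [21·7.961² + 7·8.976²]/28 = 67.6818
SE = √(s_p²·(1/22+1/8)) = 3.3966
t = (61.636−32.000)/3.3966 = 8.7254
df = 28
p-value (two-sided) = 0.00000
At α=0.01: p < α → reject H₀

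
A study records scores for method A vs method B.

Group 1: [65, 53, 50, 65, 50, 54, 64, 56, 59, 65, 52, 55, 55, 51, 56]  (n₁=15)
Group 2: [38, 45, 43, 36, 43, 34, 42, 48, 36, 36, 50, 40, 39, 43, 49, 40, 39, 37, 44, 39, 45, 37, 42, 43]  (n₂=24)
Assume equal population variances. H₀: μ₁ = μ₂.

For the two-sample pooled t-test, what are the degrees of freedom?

df = n₁ + n₂ − 2 = 15 + 24 − 2 = 37

degrees of freedom = 37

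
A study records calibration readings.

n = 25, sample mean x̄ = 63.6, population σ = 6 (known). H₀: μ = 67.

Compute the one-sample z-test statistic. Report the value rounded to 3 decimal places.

SE = σ/√n = 6/√25 = 1.2000
z = (x̄−μ₀)/SE = (63.6−67)/1.2000 = -2.8333

test statistic = -2.833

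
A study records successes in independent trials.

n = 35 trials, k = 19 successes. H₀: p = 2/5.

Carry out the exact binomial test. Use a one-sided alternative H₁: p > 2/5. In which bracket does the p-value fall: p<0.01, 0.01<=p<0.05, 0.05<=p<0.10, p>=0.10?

Exact binomial: n=35, k=19, p₀=2/5=0.4000
P(X≥19) from Σ C(n,i)·p₀^i·(1−p₀)^(n−i)
p-value (one-sided, H₁ greater) = 0.06153
→ bracket: 0.05<=p<0.10

p-value bracket: 0.05<=p<0.10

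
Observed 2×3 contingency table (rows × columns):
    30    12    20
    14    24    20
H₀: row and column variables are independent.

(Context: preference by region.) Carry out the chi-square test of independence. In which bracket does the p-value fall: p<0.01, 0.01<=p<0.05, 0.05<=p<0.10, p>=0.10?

Row totals [62, 58], col totals [44, 36, 40], n=120
χ² = (30−22.73)²/22.73 + (12−18.60)²/18.60 + (20−20.67)²/20.67 + (14−21.27)²/21.27 + (24−17.40)²/17.40 + (20−19.33)²/19.33 = 9.6956
df = 2
p-value (upper-tail) = 0.00785
→ bracket: p<0.01

p-value bracket: p<0.01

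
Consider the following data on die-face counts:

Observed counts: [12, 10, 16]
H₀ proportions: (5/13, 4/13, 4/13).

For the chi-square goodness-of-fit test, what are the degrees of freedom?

degrees of freedom = 2

df = k − 1 = 3 − 1 = 2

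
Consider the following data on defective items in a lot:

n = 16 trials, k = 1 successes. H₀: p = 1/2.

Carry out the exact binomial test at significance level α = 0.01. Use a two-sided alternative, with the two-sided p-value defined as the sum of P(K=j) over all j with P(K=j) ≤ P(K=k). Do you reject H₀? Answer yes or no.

Exact binomial: n=16, k=1, p₀=1/2=0.5000
P(X=j) = C(n,j)·p₀^j·(1−p₀)^(n−j); p = Σ P(X=j) over j with P(X=j) ≤ P(X=1)
p-value (two-sided) = 0.00052
At α=0.01: p < α → reject H₀

reject H₀: yes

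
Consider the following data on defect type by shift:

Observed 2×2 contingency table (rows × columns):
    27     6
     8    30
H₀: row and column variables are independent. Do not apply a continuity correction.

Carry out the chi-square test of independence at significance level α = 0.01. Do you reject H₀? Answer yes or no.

Row totals [33, 38], col totals [35, 36], n=71
χ² = (27−16.27)²/16.27 + (6−16.73)²/16.73 + (8−18.73)²/18.73 + (30−19.27)²/19.27 = 26.0916
df = 1
p-value (upper-tail) = 0.00000
At α=0.01: p < α → reject H₀

reject H₀: yes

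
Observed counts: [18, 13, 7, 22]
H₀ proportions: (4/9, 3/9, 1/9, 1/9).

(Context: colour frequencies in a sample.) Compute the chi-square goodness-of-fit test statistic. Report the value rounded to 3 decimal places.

test statistic = 40.550

n = 60; E_i = n·p_i = [26.67, 20.00, 6.67, 6.67]
χ² = (18−26.67)²/26.67 + (13−20.00)²/20.00 + (7−6.67)²/6.67 + (22−6.67)²/6.67 = 40.5500
df = 3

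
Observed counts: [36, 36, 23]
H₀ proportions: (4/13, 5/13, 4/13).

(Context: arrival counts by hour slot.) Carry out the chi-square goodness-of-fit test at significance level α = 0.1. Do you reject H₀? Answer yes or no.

n = 95; E_i = n·p_i = [29.23, 36.54, 29.23]
χ² = (36−29.23)²/29.23 + (36−36.54)²/36.54 + (23−29.23)²/29.23 = 2.9037
df = 2
p-value (upper-tail) = 0.23414
At α=0.1: p ≥ α → fail to reject H₀

reject H₀: no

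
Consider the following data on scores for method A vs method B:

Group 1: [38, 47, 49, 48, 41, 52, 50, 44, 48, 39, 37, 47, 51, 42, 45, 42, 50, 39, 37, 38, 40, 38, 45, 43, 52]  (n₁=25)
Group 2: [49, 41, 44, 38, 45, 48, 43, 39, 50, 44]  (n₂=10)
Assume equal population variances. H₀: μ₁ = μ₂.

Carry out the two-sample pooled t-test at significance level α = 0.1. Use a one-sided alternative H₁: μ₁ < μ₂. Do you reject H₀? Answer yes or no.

reject H₀: no

x̄₁=44.080, s₁=5.066, n₁=25
x̄₂=44.100, s₂=4.067, n₂=10
s_p² = [24·5.066² + 9·4.067²]/33 = 23.1739
SE = √(s_p²·(1/25+1/10)) = 1.8012
t = (44.080−44.100)/1.8012 = -0.0111
df = 33
p-value (one-sided, H₁ less) = 0.49560
At α=0.1: p ≥ α → fail to reject H₀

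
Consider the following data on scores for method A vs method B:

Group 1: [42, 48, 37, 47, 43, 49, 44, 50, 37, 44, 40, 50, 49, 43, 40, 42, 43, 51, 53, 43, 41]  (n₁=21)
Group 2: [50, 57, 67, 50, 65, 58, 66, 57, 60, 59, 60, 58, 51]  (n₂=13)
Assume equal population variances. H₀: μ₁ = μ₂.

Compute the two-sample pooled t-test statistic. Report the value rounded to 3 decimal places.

test statistic = -7.775

x̄₁=44.571, s₁=4.589, n₁=21
x̄₂=58.308, s₂=5.633, n₂=13
s_p² = [20·4.589² + 12·5.633²]/32 = 25.0598
SE = √(s_p²·(1/21+1/13)) = 1.7666
t = (44.571−58.308)/1.7666 = -7.7754
df = 32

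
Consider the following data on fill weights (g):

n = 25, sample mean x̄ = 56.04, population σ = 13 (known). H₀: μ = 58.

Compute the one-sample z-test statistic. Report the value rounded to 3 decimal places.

SE = σ/√n = 13/√25 = 2.6000
z = (x̄−μ₀)/SE = (56.04−58)/2.6000 = -0.7538

test statistic = -0.754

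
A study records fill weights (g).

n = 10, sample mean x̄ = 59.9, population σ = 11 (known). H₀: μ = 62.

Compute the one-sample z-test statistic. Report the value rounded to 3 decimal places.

test statistic = -0.604

SE = σ/√n = 11/√10 = 3.4785
z = (x̄−μ₀)/SE = (59.9−62)/3.4785 = -0.6037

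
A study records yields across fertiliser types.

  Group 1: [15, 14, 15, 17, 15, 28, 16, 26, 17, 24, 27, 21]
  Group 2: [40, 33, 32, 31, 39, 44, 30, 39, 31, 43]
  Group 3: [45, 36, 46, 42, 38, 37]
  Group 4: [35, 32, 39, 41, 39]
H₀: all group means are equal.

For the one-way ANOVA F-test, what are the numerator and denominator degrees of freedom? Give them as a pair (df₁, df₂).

k = 4 groups, N = 33 total
df = (k−1, N−k) = (4−1, 33−4) = (3, 29)

degrees of freedom = [3, 29]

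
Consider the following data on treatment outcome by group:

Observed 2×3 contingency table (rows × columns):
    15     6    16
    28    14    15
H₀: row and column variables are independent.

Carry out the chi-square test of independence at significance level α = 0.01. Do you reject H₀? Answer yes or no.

reject H₀: no

Row totals [37, 57], col totals [43, 20, 31], n=94
χ² = (15−16.93)²/16.93 + (6−7.87)²/7.87 + (16−12.20)²/12.20 + (28−26.07)²/26.07 + (14−12.13)²/12.13 + (15−18.80)²/18.80 = 3.0450
df = 2
p-value (upper-tail) = 0.21816
At α=0.01: p ≥ α → fail to reject H₀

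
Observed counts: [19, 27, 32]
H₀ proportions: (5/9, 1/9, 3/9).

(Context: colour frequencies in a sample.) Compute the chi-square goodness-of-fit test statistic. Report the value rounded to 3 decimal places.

test statistic = 53.831

n = 78; E_i = n·p_i = [43.33, 8.67, 26.00]
χ² = (19−43.33)²/43.33 + (27−8.67)²/8.67 + (32−26.00)²/26.00 = 53.8308
df = 2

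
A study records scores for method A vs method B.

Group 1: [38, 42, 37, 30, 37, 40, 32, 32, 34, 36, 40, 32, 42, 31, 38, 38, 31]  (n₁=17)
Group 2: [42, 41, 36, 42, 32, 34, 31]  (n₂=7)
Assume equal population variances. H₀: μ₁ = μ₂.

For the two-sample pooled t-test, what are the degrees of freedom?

degrees of freedom = 22

df = n₁ + n₂ − 2 = 17 + 7 − 2 = 22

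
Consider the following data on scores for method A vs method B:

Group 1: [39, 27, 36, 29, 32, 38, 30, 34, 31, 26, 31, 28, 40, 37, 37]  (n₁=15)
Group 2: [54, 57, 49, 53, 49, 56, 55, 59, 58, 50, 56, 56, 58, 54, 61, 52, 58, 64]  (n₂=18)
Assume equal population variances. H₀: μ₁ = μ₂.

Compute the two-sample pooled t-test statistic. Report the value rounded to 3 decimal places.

test statistic = -15.002

x̄₁=33.000, s₁=4.598, n₁=15
x̄₂=55.500, s₂=4.018, n₂=18
s_p² = [14·4.598² + 17·4.018²]/31 = 18.4032
SE = √(s_p²·(1/15+1/18)) = 1.4998
t = (33.000−55.500)/1.4998 = -15.0024
df = 31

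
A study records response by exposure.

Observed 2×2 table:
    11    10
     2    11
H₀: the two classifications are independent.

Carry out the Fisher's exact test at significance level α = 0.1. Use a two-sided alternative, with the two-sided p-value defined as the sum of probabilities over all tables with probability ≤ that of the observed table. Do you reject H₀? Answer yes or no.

reject H₀: yes

Margins: r₁=21, r₂=13, c₁=13, c₂=21, n=34
p_obs = C(21,11)·C(13,2)/C(34,13); sum pmf over tables with pmf ≤ p_obs
p-value (two-sided) = 0.06724
At α=0.1: p < α → reject H₀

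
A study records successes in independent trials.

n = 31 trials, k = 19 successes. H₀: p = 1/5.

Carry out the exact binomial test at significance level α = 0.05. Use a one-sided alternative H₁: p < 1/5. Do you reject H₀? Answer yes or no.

reject H₀: no

Exact binomial: n=31, k=19, p₀=1/5=0.2000
P(X≤19) from Σ C(n,i)·p₀^i·(1−p₀)^(n−i)
p-value (one-sided, H₁ less) = 1.00000
At α=0.05: p ≥ α → fail to reject H₀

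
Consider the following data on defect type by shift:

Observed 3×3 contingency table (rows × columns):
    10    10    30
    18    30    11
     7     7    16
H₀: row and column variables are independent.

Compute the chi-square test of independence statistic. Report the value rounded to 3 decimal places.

Row totals [50, 59, 30], col totals [35, 47, 57], n=139
χ² = (10−12.59)²/12.59 + (10−16.91)²/16.91 + (30−20.50)²/20.50 + (18−14.86)²/14.86 + (30−19.95)²/19.95 + (11−24.19)²/24.19 + (7−7.55)²/7.55 + (7−10.14)²/10.14 + (16−12.30)²/12.30 = 22.8030
df = 4

test statistic = 22.803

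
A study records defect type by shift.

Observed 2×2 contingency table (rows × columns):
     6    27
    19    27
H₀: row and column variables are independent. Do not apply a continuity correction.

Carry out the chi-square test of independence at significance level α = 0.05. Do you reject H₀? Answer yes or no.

Row totals [33, 46], col totals [25, 54], n=79
χ² = (6−10.44)²/10.44 + (27−22.56)²/22.56 + (19−14.56)²/14.56 + (27−31.44)²/31.44 = 4.7494
df = 1
p-value (upper-tail) = 0.02931
At α=0.05: p < α → reject H₀

reject H₀: yes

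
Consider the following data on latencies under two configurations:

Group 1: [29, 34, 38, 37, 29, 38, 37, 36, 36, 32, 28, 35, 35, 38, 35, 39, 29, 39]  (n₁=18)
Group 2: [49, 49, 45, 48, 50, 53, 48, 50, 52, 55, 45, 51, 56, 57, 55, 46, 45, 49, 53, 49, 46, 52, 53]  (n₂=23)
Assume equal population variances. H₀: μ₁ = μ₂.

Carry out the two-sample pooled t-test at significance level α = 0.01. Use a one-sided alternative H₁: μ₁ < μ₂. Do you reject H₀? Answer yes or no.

x̄₁=34.667, s₁=3.710, n₁=18
x̄₂=50.261, s₂=3.621, n₂=23
s_p² = [17·3.710² + 22·3.621²]/39 = 13.3958
SE = √(s_p²·(1/18+1/23)) = 1.1518
t = (34.667−50.261)/1.1518 = -13.5390
df = 39
p-value (one-sided, H₁ less) = 0.00000
At α=0.01: p < α → reject H₀

reject H₀: yes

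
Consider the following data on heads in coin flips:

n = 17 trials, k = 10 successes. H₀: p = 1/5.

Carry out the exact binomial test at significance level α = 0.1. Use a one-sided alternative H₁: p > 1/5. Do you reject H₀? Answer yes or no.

Exact binomial: n=17, k=10, p₀=1/5=0.2000
P(X≥10) from Σ C(n,i)·p₀^i·(1−p₀)^(n−i)
p-value (one-sided, H₁ greater) = 0.00049
At α=0.1: p < α → reject H₀

reject H₀: yes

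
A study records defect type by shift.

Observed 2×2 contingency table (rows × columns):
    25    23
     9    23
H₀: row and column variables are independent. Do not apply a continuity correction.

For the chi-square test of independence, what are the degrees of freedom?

degrees of freedom = 1

df = (r−1)(c−1) = (2−1)·(2−1) = 1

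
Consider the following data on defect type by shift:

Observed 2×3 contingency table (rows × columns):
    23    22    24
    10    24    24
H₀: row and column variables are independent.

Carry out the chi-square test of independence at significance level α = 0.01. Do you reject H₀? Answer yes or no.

reject H₀: no

Row totals [69, 58], col totals [33, 46, 48], n=127
χ² = (23−17.93)²/17.93 + (22−24.99)²/24.99 + (24−26.08)²/26.08 + (10−15.07)²/15.07 + (24−21.01)²/21.01 + (24−21.92)²/21.92 = 4.2876
df = 2
p-value (upper-tail) = 0.11721
At α=0.01: p ≥ α → fail to reject H₀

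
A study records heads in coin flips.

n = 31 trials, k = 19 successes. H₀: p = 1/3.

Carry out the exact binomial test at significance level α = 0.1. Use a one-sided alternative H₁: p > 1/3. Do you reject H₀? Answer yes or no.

reject H₀: yes

Exact binomial: n=31, k=19, p₀=1/3=0.3333
P(X≥19) from Σ C(n,i)·p₀^i·(1−p₀)^(n−i)
p-value (one-sided, H₁ greater) = 0.00131
At α=0.1: p < α → reject H₀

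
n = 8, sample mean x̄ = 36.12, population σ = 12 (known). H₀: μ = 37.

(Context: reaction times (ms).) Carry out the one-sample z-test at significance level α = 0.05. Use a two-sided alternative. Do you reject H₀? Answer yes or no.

SE = σ/√n = 12/√8 = 4.2426
z = (x̄−μ₀)/SE = (36.12−37)/4.2426 = -0.2074
p-value (two-sided) = 0.83568
At α=0.05: p ≥ α → fail to reject H₀

reject H₀: no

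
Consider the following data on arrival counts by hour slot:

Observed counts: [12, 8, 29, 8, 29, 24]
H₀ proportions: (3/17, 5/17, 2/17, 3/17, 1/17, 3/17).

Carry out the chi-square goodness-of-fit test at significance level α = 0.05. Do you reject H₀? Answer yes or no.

n = 110; E_i = n·p_i = [19.41, 32.35, 12.94, 19.41, 6.47, 19.41]
χ² = (12−19.41)²/19.41 + (8−32.35)²/32.35 + (29−12.94)²/12.94 + (8−19.41)²/19.41 + (29−6.47)²/6.47 + (24−19.41)²/19.41 = 127.3252
df = 5
p-value (upper-tail) = 0.00000
At α=0.05: p < α → reject H₀

reject H₀: yes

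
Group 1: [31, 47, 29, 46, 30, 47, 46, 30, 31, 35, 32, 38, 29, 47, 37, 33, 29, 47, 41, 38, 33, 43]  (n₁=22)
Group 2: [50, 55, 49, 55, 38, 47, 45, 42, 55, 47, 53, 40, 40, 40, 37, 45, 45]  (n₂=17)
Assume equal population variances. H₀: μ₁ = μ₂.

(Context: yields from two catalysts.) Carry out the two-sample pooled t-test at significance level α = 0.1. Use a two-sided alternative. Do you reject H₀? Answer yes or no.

x̄₁=37.227, s₁=7.030, n₁=22
x̄₂=46.059, s₂=6.077, n₂=17
s_p² = [21·7.030² + 16·6.077²]/37 = 44.0218
SE = √(s_p²·(1/22+1/17)) = 2.1425
t = (37.227−46.059)/2.1425 = -4.1220
df = 37
p-value (two-sided) = 0.00020
At α=0.1: p < α → reject H₀

reject H₀: yes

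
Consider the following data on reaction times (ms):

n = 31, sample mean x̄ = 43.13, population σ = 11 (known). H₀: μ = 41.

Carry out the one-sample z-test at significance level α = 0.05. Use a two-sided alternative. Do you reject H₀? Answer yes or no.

SE = σ/√n = 11/√31 = 1.9757
z = (x̄−μ₀)/SE = (43.13−41)/1.9757 = 1.0781
p-value (two-sided) = 0.28098
At α=0.05: p ≥ α → fail to reject H₀

reject H₀: no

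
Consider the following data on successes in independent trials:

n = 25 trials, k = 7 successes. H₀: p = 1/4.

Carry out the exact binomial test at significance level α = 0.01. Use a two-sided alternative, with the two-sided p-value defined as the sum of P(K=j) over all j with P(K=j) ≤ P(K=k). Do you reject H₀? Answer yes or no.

reject H₀: no

Exact binomial: n=25, k=7, p₀=1/4=0.2500
P(X=j) = C(n,j)·p₀^j·(1−p₀)^(n−j); p = Σ P(X=j) over j with P(X=j) ≤ P(X=7)
p-value (two-sided) = 0.81718
At α=0.01: p ≥ α → fail to reject H₀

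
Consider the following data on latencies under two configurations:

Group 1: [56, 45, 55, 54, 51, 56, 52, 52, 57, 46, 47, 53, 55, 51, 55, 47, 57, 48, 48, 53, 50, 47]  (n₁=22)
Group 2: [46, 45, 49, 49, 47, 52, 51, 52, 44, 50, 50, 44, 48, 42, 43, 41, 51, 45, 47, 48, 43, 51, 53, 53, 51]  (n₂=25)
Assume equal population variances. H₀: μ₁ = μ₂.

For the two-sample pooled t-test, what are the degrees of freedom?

degrees of freedom = 45

df = n₁ + n₂ − 2 = 22 + 25 − 2 = 45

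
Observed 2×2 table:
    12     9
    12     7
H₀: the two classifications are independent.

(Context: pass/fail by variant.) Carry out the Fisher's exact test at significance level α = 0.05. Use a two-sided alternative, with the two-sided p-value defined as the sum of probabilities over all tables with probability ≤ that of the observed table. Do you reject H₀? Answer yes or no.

Margins: r₁=21, r₂=19, c₁=24, c₂=16, n=40
p_obs = C(21,12)·C(19,12)/C(40,24); sum pmf over tables with pmf ≤ p_obs
p-value (two-sided) = 0.75530
At α=0.05: p ≥ α → fail to reject H₀

reject H₀: no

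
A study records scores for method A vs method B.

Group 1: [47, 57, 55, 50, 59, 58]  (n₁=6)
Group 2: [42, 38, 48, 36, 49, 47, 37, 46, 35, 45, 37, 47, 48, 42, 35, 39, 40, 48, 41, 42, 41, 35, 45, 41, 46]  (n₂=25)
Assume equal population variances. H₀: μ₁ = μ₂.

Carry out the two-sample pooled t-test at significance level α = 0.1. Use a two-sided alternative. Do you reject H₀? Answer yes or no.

x̄₁=54.333, s₁=4.803, n₁=6
x̄₂=42.000, s₂=4.664, n₂=25
s_p² = [5·4.803² + 24·4.664²]/29 = 21.9770
SE = √(s_p²·(1/6+1/25)) = 2.1312
t = (54.333−42.000)/2.1312 = 5.7871
df = 29
p-value (two-sided) = 0.00000
At α=0.1: p < α → reject H₀

reject H₀: yes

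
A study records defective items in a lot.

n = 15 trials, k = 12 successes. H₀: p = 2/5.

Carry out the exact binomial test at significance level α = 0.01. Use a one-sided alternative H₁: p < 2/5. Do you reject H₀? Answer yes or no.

Exact binomial: n=15, k=12, p₀=2/5=0.4000
P(X≤12) from Σ C(n,i)·p₀^i·(1−p₀)^(n−i)
p-value (one-sided, H₁ less) = 0.99972
At α=0.01: p ≥ α → fail to reject H₀

reject H₀: no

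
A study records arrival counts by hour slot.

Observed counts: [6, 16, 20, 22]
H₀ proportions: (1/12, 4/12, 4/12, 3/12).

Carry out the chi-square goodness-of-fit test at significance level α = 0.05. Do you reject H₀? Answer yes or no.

n = 64; E_i = n·p_i = [5.33, 21.33, 21.33, 16.00]
χ² = (6−5.33)²/5.33 + (16−21.33)²/21.33 + (20−21.33)²/21.33 + (22−16.00)²/16.00 = 3.7500
df = 3
p-value (upper-tail) = 0.28976
At α=0.05: p ≥ α → fail to reject H₀

reject H₀: no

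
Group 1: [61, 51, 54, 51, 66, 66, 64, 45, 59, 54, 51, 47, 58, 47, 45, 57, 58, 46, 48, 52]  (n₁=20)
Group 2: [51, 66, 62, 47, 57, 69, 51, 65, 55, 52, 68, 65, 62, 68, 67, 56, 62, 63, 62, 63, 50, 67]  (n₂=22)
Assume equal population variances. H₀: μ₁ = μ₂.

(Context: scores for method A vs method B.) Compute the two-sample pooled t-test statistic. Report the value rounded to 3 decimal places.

x̄₁=54.000, s₁=6.859, n₁=20
x̄₂=60.364, s₂=6.793, n₂=22
s_p² = [19·6.859² + 21·6.793²]/40 = 46.5773
SE = √(s_p²·(1/20+1/22)) = 2.1086
t = (54.000−60.364)/2.1086 = -3.0180
df = 40

test statistic = -3.018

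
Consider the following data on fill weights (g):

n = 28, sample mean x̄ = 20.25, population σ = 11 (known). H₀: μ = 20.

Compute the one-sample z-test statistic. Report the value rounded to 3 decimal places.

test statistic = 0.120

SE = σ/√n = 11/√28 = 2.0788
z = (x̄−μ₀)/SE = (20.25−20)/2.0788 = 0.1203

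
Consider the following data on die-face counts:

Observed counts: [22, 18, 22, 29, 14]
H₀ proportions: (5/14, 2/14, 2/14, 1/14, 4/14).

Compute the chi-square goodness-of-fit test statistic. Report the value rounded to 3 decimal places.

n = 105; E_i = n·p_i = [37.50, 15.00, 15.00, 7.50, 30.00]
χ² = (22−37.50)²/37.50 + (18−15.00)²/15.00 + (22−15.00)²/15.00 + (29−7.50)²/7.50 + (14−30.00)²/30.00 = 80.4400
df = 4

test statistic = 80.440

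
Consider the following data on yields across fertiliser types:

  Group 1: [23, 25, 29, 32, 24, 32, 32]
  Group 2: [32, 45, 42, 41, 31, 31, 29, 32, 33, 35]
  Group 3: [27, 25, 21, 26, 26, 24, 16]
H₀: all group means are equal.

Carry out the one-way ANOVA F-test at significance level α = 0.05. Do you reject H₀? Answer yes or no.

Group means [28.14, 35.10, 23.57], grand mean 29.708
SSB = Σnᵢ(x̄ᵢ−x̄)² = 571.487; SSW = ΣΣ(x−x̄ᵢ)² = 463.471
MSB = 571.487/2 = 285.7435; MSW = 463.471/21 = 22.0701
F = MSB/MSW = 12.9471
df = (2, 21)
p-value (upper-tail) = 0.00022
At α=0.05: p < α → reject H₀

reject H₀: yes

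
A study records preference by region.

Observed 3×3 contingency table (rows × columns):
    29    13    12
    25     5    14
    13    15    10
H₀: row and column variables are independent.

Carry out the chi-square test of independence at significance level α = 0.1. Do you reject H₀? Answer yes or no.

reject H₀: yes

Row totals [54, 44, 38], col totals [67, 33, 36], n=136
χ² = (29−26.60)²/26.60 + (13−13.10)²/13.10 + (12−14.29)²/14.29 + (25−21.68)²/21.68 + (5−10.68)²/10.68 + (14−11.65)²/11.65 + (13−18.72)²/18.72 + (15−9.22)²/9.22 + (10−10.06)²/10.06 = 9.9589
df = 4
p-value (upper-tail) = 0.04113
At α=0.1: p < α → reject H₀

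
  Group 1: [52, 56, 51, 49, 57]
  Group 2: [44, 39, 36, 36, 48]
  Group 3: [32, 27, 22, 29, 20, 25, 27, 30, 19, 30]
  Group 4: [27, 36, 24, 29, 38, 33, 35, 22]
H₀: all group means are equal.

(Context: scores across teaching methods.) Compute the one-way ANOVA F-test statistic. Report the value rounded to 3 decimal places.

test statistic = 37.637

Group means [53.00, 40.60, 26.10, 30.50], grand mean 34.750
SSB = Σnᵢ(x̄ᵢ−x̄)² = 2729.150; SSW = ΣΣ(x−x̄ᵢ)² = 580.100
MSB = 2729.150/3 = 909.7167; MSW = 580.100/24 = 24.1708
F = MSB/MSW = 37.6370
df = (3, 24)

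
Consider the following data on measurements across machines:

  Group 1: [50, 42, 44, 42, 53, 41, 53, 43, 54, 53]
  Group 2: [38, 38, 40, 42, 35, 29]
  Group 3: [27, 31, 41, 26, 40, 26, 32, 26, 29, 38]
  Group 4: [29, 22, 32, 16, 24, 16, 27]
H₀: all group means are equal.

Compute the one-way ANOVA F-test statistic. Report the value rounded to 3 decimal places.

test statistic = 26.768

Group means [47.50, 37.00, 31.60, 23.71], grand mean 35.727
SSB = Σnᵢ(x̄ᵢ−x̄)² = 2576.217; SSW = ΣΣ(x−x̄ᵢ)² = 930.329
MSB = 2576.217/3 = 858.7390; MSW = 930.329/29 = 32.0803
F = MSB/MSW = 26.7684
df = (3, 29)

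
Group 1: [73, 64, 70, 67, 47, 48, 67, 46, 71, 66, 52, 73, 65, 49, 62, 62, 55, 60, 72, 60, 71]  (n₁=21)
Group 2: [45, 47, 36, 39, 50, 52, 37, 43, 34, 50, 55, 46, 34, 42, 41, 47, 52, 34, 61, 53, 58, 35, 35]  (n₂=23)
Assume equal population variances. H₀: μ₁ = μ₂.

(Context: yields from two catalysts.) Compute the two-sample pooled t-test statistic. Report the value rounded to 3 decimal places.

x̄₁=61.905, s₁=9.082, n₁=21
x̄₂=44.609, s₂=8.300, n₂=23
s_p² = [20·9.082² + 22·8.300²]/42 = 75.3640
SE = √(s_p²·(1/21+1/23)) = 2.6202
t = (61.905−44.609)/2.6202 = 6.6010
df = 42

test statistic = 6.601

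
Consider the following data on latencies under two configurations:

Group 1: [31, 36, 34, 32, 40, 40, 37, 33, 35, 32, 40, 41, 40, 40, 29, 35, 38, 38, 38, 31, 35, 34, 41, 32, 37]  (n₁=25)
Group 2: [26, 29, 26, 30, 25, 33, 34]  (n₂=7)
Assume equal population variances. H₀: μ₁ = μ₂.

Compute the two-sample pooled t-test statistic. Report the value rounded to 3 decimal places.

test statistic = 4.532

x̄₁=35.960, s₁=3.600, n₁=25
x̄₂=29.000, s₂=3.559, n₂=7
s_p² = [24·3.600² + 6·3.559²]/30 = 12.8987
SE = √(s_p²·(1/25+1/7)) = 1.5358
t = (35.960−29.000)/1.5358 = 4.5319
df = 30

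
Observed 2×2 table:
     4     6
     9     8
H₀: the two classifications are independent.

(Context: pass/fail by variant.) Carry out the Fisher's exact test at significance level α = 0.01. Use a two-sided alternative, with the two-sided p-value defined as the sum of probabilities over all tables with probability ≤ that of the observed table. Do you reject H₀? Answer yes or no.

Margins: r₁=10, r₂=17, c₁=13, c₂=14, n=27
p_obs = C(10,4)·C(17,9)/C(27,13); sum pmf over tables with pmf ≤ p_obs
p-value (two-sided) = 0.69458
At α=0.01: p ≥ α → fail to reject H₀

reject H₀: no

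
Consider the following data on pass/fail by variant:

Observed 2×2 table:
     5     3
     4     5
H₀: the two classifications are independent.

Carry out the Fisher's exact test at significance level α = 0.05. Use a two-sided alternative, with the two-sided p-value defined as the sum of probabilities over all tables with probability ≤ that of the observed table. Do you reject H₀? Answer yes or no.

Margins: r₁=8, r₂=9, c₁=9, c₂=8, n=17
p_obs = C(8,5)·C(9,4)/C(17,9); sum pmf over tables with pmf ≤ p_obs
p-value (two-sided) = 0.63719
At α=0.05: p ≥ α → fail to reject H₀

reject H₀: no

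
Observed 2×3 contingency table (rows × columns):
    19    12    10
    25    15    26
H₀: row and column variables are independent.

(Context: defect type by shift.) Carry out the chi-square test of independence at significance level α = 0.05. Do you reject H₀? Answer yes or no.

Row totals [41, 66], col totals [44, 27, 36], n=107
χ² = (19−16.86)²/16.86 + (12−10.35)²/10.35 + (10−13.79)²/13.79 + (25−27.14)²/27.14 + (15−16.65)²/16.65 + (26−22.21)²/22.21 = 2.5613
df = 2
p-value (upper-tail) = 0.27785
At α=0.05: p ≥ α → fail to reject H₀

reject H₀: no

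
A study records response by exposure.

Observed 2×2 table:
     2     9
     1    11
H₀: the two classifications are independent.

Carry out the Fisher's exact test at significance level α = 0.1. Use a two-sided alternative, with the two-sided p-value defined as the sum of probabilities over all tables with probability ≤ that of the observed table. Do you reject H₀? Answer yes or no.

reject H₀: no

Margins: r₁=11, r₂=12, c₁=3, c₂=20, n=23
p_obs = C(11,2)·C(12,1)/C(23,3); sum pmf over tables with pmf ≤ p_obs
p-value (two-sided) = 0.59006
At α=0.1: p ≥ α → fail to reject H₀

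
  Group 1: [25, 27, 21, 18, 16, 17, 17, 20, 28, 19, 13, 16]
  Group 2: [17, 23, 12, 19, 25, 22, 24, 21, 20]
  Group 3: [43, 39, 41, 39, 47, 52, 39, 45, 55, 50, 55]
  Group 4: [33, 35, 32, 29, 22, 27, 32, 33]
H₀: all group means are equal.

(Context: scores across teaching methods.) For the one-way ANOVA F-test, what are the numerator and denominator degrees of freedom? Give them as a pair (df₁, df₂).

k = 4 groups, N = 40 total
df = (k−1, N−k) = (4−1, 40−4) = (3, 36)

degrees of freedom = [3, 36]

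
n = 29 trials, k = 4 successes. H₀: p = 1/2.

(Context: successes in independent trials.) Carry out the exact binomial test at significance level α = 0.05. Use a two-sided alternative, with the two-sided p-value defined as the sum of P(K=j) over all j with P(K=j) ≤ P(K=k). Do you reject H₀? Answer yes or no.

Exact binomial: n=29, k=4, p₀=1/2=0.5000
P(X=j) = C(n,j)·p₀^j·(1−p₀)^(n−j); p = Σ P(X=j) over j with P(X=j) ≤ P(X=4)
p-value (two-sided) = 0.00010
At α=0.05: p < α → reject H₀

reject H₀: yes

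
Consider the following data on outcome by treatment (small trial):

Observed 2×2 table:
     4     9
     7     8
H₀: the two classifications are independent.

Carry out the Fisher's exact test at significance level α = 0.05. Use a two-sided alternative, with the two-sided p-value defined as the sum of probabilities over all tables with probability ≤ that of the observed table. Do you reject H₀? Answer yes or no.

reject H₀: no

Margins: r₁=13, r₂=15, c₁=11, c₂=17, n=28
p_obs = C(13,4)·C(15,7)/C(28,11); sum pmf over tables with pmf ≤ p_obs
p-value (two-sided) = 0.46007
At α=0.05: p ≥ α → fail to reject H₀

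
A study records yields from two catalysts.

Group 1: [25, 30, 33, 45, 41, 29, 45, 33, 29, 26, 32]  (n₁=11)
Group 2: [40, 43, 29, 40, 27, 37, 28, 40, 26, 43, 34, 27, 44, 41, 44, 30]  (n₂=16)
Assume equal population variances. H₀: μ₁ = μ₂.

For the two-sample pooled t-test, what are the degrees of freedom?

df = n₁ + n₂ − 2 = 11 + 16 − 2 = 25

degrees of freedom = 25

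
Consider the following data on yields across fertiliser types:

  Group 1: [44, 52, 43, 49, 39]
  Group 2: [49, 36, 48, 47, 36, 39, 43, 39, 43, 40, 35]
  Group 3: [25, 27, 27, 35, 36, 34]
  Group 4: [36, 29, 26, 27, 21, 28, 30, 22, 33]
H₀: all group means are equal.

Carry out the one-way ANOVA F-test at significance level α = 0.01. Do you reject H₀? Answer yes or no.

reject H₀: yes

Group means [45.40, 41.36, 30.67, 28.00], grand mean 36.065
SSB = Σnᵢ(x̄ᵢ−x̄)² = 1504.792; SSW = ΣΣ(x−x̄ᵢ)² = 657.079
MSB = 1504.792/3 = 501.5974; MSW = 657.079/27 = 24.3363
F = MSB/MSW = 20.6111
df = (3, 27)
p-value (upper-tail) = 0.00000
At α=0.01: p < α → reject H₀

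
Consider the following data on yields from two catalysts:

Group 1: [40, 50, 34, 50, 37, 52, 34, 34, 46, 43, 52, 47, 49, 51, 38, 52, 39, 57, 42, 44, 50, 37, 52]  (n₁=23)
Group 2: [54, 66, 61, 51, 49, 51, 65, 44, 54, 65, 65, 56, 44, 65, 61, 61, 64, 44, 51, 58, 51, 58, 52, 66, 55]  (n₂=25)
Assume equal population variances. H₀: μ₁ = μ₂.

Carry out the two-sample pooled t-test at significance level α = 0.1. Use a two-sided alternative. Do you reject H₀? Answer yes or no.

reject H₀: yes

x̄₁=44.783, s₁=7.026, n₁=23
x̄₂=56.440, s₂=7.281, n₂=25
s_p² = [22·7.026² + 24·7.281²]/46 = 51.2625
SE = √(s_p²·(1/23+1/25)) = 2.0686
t = (44.783−56.440)/2.0686 = -5.6353
df = 46
p-value (two-sided) = 0.00000
At α=0.1: p < α → reject H₀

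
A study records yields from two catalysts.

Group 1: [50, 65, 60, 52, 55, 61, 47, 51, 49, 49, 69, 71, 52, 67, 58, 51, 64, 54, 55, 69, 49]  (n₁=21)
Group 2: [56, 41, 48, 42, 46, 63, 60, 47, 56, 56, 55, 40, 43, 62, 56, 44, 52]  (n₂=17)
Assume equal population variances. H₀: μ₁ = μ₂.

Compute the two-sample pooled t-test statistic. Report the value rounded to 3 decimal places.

x̄₁=57.048, s₁=7.755, n₁=21
x̄₂=51.000, s₂=7.616, n₂=17
s_p² = [20·7.755² + 16·7.616²]/36 = 59.1931
SE = √(s_p²·(1/21+1/17)) = 2.5101
t = (57.048−51.000)/2.5101 = 2.4093
df = 36

test statistic = 2.409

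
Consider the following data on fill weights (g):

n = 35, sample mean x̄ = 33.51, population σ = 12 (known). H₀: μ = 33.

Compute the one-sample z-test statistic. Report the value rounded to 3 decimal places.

SE = σ/√n = 12/√35 = 2.0284
z = (x̄−μ₀)/SE = (33.51−33)/2.0284 = 0.2514

test statistic = 0.251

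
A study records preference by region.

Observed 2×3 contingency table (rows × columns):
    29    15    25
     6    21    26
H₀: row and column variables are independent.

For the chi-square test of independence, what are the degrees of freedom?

df = (r−1)(c−1) = (2−1)·(3−1) = 2

degrees of freedom = 2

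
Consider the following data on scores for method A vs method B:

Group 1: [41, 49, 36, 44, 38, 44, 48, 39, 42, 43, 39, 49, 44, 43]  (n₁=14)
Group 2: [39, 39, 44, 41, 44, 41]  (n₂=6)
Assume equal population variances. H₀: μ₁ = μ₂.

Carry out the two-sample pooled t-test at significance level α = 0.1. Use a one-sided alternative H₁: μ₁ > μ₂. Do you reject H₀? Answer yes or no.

x̄₁=42.786, s₁=4.023, n₁=14
x̄₂=41.333, s₂=2.251, n₂=6
s_p² = [13·4.023² + 5·2.251²]/18 = 13.0939
SE = √(s_p²·(1/14+1/6)) = 1.7657
t = (42.786−41.333)/1.7657 = 0.8226
df = 18
p-value (one-sided, H₁ greater) = 0.21076
At α=0.1: p ≥ α → fail to reject H₀

reject H₀: no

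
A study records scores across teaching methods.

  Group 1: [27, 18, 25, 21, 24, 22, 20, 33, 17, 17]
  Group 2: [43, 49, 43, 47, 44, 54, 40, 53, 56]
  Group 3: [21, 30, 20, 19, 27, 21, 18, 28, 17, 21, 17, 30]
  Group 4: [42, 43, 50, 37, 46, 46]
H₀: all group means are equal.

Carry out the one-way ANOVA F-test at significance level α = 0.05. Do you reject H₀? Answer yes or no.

reject H₀: yes

Group means [22.40, 47.67, 22.42, 44.00], grand mean 32.054
SSB = Σnᵢ(x̄ᵢ−x̄)² = 5096.575; SSW = ΣΣ(x−x̄ᵢ)² = 851.317
MSB = 5096.575/3 = 1698.8584; MSW = 851.317/33 = 25.7975
F = MSB/MSW = 65.8537
df = (3, 33)
p-value (upper-tail) = 0.00000
At α=0.05: p < α → reject H₀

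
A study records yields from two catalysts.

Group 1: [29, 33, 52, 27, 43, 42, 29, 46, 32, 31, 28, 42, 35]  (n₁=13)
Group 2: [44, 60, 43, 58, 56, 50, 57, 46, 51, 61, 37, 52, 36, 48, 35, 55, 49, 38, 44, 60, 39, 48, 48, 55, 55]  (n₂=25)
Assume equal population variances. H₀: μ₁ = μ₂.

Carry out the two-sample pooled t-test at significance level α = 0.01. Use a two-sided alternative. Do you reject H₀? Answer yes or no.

x̄₁=36.077, s₁=8.015, n₁=13
x̄₂=49.000, s₂=7.984, n₂=25
s_p² = [12·8.015² + 24·7.984²]/36 = 63.9145
SE = √(s_p²·(1/13+1/25)) = 2.7337
t = (36.077−49.000)/2.7337 = -4.7273
df = 36
p-value (two-sided) = 0.00003
At α=0.01: p < α → reject H₀

reject H₀: yes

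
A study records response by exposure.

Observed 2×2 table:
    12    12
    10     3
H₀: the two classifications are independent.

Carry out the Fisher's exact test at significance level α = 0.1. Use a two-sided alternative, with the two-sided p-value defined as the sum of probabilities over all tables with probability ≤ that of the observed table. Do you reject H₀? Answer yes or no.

reject H₀: no

Margins: r₁=24, r₂=13, c₁=22, c₂=15, n=37
p_obs = C(24,12)·C(13,10)/C(37,22); sum pmf over tables with pmf ≤ p_obs
p-value (two-sided) = 0.16548
At α=0.1: p ≥ α → fail to reject H₀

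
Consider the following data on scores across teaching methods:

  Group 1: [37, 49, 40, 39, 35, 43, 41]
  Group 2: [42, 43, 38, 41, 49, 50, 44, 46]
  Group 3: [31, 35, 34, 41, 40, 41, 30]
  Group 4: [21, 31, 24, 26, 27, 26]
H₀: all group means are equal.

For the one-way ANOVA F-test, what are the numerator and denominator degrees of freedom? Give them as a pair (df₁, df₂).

degrees of freedom = [3, 24]

k = 4 groups, N = 28 total
df = (k−1, N−k) = (4−1, 28−4) = (3, 24)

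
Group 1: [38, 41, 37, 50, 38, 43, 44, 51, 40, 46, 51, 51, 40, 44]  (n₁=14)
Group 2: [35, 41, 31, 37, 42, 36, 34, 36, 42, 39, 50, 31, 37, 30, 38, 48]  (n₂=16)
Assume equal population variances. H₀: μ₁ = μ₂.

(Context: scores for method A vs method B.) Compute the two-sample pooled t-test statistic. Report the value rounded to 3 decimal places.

x̄₁=43.857, s₁=5.187, n₁=14
x̄₂=37.938, s₂=5.674, n₂=16
s_p² = [13·5.187² + 15·5.674²]/28 = 29.7376
SE = √(s_p²·(1/14+1/16)) = 1.9957
t = (43.857−37.938)/1.9957 = 2.9662
df = 28

test statistic = 2.966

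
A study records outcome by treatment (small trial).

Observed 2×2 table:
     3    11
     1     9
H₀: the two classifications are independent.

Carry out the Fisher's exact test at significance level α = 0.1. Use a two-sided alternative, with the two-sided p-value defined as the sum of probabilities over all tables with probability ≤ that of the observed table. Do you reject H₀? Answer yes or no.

reject H₀: no

Margins: r₁=14, r₂=10, c₁=4, c₂=20, n=24
p_obs = C(14,3)·C(10,1)/C(24,4); sum pmf over tables with pmf ≤ p_obs
p-value (two-sided) = 0.61462
At α=0.1: p ≥ α → fail to reject H₀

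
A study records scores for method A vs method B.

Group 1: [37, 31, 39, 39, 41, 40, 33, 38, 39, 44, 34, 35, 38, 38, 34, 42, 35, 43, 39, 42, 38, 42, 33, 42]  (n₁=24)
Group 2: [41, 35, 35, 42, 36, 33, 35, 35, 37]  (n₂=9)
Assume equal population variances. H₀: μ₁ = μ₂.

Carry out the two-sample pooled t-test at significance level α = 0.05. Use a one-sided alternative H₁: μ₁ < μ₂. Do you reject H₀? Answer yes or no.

x̄₁=38.167, s₁=3.559, n₁=24
x̄₂=36.556, s₂=3.005, n₂=9
s_p² = [23·3.559² + 8·3.005²]/31 = 11.7276
SE = √(s_p²·(1/24+1/9)) = 1.3386
t = (38.167−36.556)/1.3386 = 1.2036
df = 31
p-value (one-sided, H₁ less) = 0.88108
At α=0.05: p ≥ α → fail to reject H₀

reject H₀: no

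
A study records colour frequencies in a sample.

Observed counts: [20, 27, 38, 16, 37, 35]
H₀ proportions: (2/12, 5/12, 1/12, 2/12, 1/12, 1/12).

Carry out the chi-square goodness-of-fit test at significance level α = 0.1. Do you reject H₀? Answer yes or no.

n = 173; E_i = n·p_i = [28.83, 72.08, 14.42, 28.83, 14.42, 14.42]
χ² = (20−28.83)²/28.83 + (27−72.08)²/72.08 + (38−14.42)²/14.42 + (16−28.83)²/28.83 + (37−14.42)²/14.42 + (35−14.42)²/14.42 = 139.9572
df = 5
p-value (upper-tail) = 0.00000
At α=0.1: p < α → reject H₀

reject H₀: yes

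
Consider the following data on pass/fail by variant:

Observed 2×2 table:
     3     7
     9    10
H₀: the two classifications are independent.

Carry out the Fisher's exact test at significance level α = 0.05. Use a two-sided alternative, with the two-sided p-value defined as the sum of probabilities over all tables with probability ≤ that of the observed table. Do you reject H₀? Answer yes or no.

reject H₀: no

Margins: r₁=10, r₂=19, c₁=12, c₂=17, n=29
p_obs = C(10,3)·C(19,9)/C(29,12); sum pmf over tables with pmf ≤ p_obs
p-value (two-sided) = 0.44948
At α=0.05: p ≥ α → fail to reject H₀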